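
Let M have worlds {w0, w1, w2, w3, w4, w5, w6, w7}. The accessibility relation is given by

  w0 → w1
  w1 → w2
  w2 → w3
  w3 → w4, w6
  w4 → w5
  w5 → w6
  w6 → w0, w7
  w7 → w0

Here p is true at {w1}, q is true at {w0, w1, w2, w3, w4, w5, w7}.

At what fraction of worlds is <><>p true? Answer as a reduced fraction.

w0: successors {w1}; <>p there: w1:F. ✗
w1: successors {w2}; <>p there: w2:F. ✗
w2: successors {w3}; <>p there: w3:F. ✗
w3: successors {w4, w6}; <>p there: w4:F, w6:F. ✗
w4: successors {w5}; <>p there: w5:F. ✗
w5: successors {w6}; <>p there: w6:F. ✗
w6: successors {w0, w7}; <>p there: w0:T, w7:F. ✓
w7: successors {w0}; <>p there: w0:T. ✓
That's 2 of 8 worlds, so 2/8 = 1/4.

1/4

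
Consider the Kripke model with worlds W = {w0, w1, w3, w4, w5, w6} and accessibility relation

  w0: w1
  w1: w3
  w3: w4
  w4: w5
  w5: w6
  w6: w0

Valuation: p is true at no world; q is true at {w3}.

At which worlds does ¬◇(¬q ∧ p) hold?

{w0, w1, w3, w4, w5, w6}

w0: ◇(¬q ∧ p) is F. ✓
w1: ◇(¬q ∧ p) is F. ✓
w3: ◇(¬q ∧ p) is F. ✓
w4: ◇(¬q ∧ p) is F. ✓
w5: ◇(¬q ∧ p) is F. ✓
w6: ◇(¬q ∧ p) is F. ✓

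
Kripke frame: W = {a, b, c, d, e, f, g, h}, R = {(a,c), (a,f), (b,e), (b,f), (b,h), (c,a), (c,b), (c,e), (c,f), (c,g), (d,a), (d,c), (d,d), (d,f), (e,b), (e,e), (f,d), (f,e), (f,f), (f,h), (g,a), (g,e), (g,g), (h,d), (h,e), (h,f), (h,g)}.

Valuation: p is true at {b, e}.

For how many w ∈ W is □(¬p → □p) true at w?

1

a: successors {c, f}; ¬p → □p there: c:F, f:F. ✗
b: successors {e, f, h}; ¬p → □p there: e:T, f:F, h:F. ✗
c: successors {a, b, e, f, g}; ¬p → □p there: a:F, b:T, e:T, f:F, g:F. ✗
d: successors {a, c, d, f}; ¬p → □p there: a:F, c:F, d:F, f:F. ✗
e: successors {b, e}; ¬p → □p there: b:T, e:T. ✓
f: successors {d, e, f, h}; ¬p → □p there: d:F, e:T, f:F, h:F. ✗
g: successors {a, e, g}; ¬p → □p there: a:F, e:T, g:F. ✗
h: successors {d, e, f, g}; ¬p → □p there: d:F, e:T, f:F, g:F. ✗
Satisfying worlds: {e}.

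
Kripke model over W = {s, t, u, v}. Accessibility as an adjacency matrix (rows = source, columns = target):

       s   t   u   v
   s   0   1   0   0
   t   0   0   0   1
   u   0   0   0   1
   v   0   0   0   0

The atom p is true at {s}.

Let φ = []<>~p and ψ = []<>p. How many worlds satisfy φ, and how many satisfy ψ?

2 and 1

For []<>~p:
s: successors {t}; <>~p there: t:T. ✓
t: successors {v}; <>~p there: v:F. ✗
u: successors {v}; <>~p there: v:F. ✗
v: no successors, so []<>~p holds vacuously. ✓
— 2 worlds.
For []<>p:
s: successors {t}; <>p there: t:F. ✗
t: successors {v}; <>p there: v:F. ✗
u: successors {v}; <>p there: v:F. ✗
v: no successors, so []<>p holds vacuously. ✓
— 1 world.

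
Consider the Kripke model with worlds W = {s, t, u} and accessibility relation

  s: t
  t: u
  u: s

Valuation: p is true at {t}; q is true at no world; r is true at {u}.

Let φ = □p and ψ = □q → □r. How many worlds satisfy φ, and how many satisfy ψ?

For □p:
s: successors {t}; p there: t:T. ✓
t: successors {u}; p there: u:F. ✗
u: successors {s}; p there: s:F. ✗
— 1 world.
For □q → □r:
s: □q is F, □r is F. ✓
t: □q is F, □r is T. ✓
u: □q is F, □r is F. ✓
— 3 worlds.

1 and 3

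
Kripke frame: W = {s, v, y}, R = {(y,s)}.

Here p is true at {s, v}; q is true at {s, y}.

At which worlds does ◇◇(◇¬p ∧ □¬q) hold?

s: no successors, so ◇◇(◇¬p ∧ □¬q) fails. ✗
v: no successors, so ◇◇(◇¬p ∧ □¬q) fails. ✗
y: successors {s}; ◇(◇¬p ∧ □¬q) there: s:F. ✗

∅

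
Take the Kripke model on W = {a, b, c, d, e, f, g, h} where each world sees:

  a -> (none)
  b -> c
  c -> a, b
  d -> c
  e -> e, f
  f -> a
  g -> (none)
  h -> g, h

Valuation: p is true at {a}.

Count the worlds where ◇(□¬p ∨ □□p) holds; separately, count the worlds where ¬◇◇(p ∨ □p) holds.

4 and 4

For ◇(□¬p ∨ □□p):
a: no successors, so ◇(□¬p ∨ □□p) fails. ✗
b: successors {c}; □¬p ∨ □□p there: c:F. ✗
c: successors {a, b}; □¬p ∨ □□p there: a:T, b:T. ✓
d: successors {c}; □¬p ∨ □□p there: c:F. ✗
e: successors {e, f}; □¬p ∨ □□p there: e:T, f:T. ✓
f: successors {a}; □¬p ∨ □□p there: a:T. ✓
g: no successors, so ◇(□¬p ∨ □□p) fails. ✗
h: successors {g, h}; □¬p ∨ □□p there: g:T, h:T. ✓
— 4 worlds.
For ¬◇◇(p ∨ □p):
a: ◇◇(p ∨ □p) is F. ✓
b: ◇◇(p ∨ □p) is T. ✗
c: ◇◇(p ∨ □p) is F. ✓
d: ◇◇(p ∨ □p) is T. ✗
e: ◇◇(p ∨ □p) is T. ✗
f: ◇◇(p ∨ □p) is F. ✓
g: ◇◇(p ∨ □p) is F. ✓
h: ◇◇(p ∨ □p) is T. ✗
— 4 worlds.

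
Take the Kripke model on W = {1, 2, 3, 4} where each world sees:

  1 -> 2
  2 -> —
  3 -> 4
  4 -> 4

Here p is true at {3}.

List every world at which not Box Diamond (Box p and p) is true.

1: Box Diamond (Box p and p) is F. ✓
2: Box Diamond (Box p and p) is T. ✗
3: Box Diamond (Box p and p) is F. ✓
4: Box Diamond (Box p and p) is F. ✓

{1, 3, 4}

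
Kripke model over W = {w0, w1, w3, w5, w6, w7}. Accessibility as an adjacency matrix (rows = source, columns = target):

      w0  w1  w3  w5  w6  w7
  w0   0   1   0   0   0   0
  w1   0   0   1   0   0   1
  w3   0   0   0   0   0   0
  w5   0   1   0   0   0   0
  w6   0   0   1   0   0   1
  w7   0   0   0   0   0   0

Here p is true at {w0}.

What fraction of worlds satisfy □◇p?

1/3

w0: successors {w1}; ◇p there: w1:F. ✗
w1: successors {w3, w7}; ◇p there: w3:F, w7:F. ✗
w3: no successors, so □◇p holds vacuously. ✓
w5: successors {w1}; ◇p there: w1:F. ✗
w6: successors {w3, w7}; ◇p there: w3:F, w7:F. ✗
w7: no successors, so □◇p holds vacuously. ✓
That's 2 of 6 worlds, so 2/6 = 1/3.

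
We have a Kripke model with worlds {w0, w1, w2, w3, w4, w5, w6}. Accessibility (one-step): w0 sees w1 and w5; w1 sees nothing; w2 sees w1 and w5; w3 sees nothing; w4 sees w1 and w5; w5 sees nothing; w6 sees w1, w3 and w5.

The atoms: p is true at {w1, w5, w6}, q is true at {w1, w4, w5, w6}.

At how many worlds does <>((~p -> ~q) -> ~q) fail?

w0: successors {w1, w5}; (~p -> ~q) -> ~q there: w1:F, w5:F. ✗
w1: no successors, so <>((~p -> ~q) -> ~q) fails. ✗
w2: successors {w1, w5}; (~p -> ~q) -> ~q there: w1:F, w5:F. ✗
w3: no successors, so <>((~p -> ~q) -> ~q) fails. ✗
w4: successors {w1, w5}; (~p -> ~q) -> ~q there: w1:F, w5:F. ✗
w5: no successors, so <>((~p -> ~q) -> ~q) fails. ✗
w6: successors {w1, w3, w5}; (~p -> ~q) -> ~q there: w1:F, w3:T, w5:F. ✓
Satisfying worlds: {w6}.
So <>((~p -> ~q) -> ~q) fails at the other 6 worlds.

6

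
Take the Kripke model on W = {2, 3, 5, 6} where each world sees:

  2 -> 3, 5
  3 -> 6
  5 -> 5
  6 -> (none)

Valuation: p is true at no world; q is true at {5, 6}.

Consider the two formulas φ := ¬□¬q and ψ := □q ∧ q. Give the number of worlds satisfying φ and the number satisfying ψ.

3 and 2

For ¬□¬q:
2: □¬q is F. ✓
3: □¬q is F. ✓
5: □¬q is F. ✓
6: □¬q is T. ✗
— 3 worlds.
For □q ∧ q:
2: □q is F, q is F. ✗
3: □q is T, q is F. ✗
5: □q is T, q is T. ✓
6: □q is T, q is T. ✓
— 2 worlds.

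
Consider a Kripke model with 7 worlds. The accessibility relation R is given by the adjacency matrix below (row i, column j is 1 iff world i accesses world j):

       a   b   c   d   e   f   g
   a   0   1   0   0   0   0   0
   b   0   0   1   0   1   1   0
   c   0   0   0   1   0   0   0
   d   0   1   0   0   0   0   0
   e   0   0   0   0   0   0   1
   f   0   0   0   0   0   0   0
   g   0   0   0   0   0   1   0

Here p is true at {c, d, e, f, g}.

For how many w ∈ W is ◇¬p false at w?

5

a: successors {b}; ¬p there: b:T. ✓
b: successors {c, e, f}; ¬p there: c:F, e:F, f:F. ✗
c: successors {d}; ¬p there: d:F. ✗
d: successors {b}; ¬p there: b:T. ✓
e: successors {g}; ¬p there: g:F. ✗
f: no successors, so ◇¬p fails. ✗
g: successors {f}; ¬p there: f:F. ✗
Satisfying worlds: {a, d}.
So ◇¬p fails at the other 5 worlds.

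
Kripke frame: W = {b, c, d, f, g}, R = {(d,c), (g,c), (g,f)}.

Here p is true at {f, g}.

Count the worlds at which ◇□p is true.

2

b: no successors, so ◇□p fails. ✗
c: no successors, so ◇□p fails. ✗
d: successors {c}; □p there: c:T. ✓
f: no successors, so ◇□p fails. ✗
g: successors {c, f}; □p there: c:T, f:T. ✓
Satisfying worlds: {d, g}.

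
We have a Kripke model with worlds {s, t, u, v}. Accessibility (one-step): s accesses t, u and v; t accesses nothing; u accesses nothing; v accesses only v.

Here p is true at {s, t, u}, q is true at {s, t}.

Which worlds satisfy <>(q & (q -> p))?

s: successors {t, u, v}; q & (q -> p) there: t:T, u:F, v:F. ✓
t: no successors, so <>(q & (q -> p)) fails. ✗
u: no successors, so <>(q & (q -> p)) fails. ✗
v: successors {v}; q & (q -> p) there: v:F. ✗

{s}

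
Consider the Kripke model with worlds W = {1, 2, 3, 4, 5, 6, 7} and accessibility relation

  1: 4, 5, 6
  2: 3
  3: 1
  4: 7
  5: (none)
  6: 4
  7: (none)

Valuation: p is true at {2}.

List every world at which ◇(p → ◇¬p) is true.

1: successors {4, 5, 6}; p → ◇¬p there: 4:T, 5:T, 6:T. ✓
2: successors {3}; p → ◇¬p there: 3:T. ✓
3: successors {1}; p → ◇¬p there: 1:T. ✓
4: successors {7}; p → ◇¬p there: 7:T. ✓
5: no successors, so ◇(p → ◇¬p) fails. ✗
6: successors {4}; p → ◇¬p there: 4:T. ✓
7: no successors, so ◇(p → ◇¬p) fails. ✗

{1, 2, 3, 4, 6}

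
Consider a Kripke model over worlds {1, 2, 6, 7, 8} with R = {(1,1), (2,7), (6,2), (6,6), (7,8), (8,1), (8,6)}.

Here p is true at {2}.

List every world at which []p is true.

∅

1: successors {1}; p there: 1:F. ✗
2: successors {7}; p there: 7:F. ✗
6: successors {2, 6}; p there: 2:T, 6:F. ✗
7: successors {8}; p there: 8:F. ✗
8: successors {1, 6}; p there: 1:F, 6:F. ✗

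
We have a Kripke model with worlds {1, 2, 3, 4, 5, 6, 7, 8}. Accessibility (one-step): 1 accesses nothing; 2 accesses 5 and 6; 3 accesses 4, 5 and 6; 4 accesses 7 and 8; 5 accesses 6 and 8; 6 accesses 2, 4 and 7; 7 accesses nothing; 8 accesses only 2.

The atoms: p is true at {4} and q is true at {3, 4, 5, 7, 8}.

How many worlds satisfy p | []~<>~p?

3

1: p is F, []~<>~p is T. ✓
2: p is F, []~<>~p is F. ✗
3: p is F, []~<>~p is F. ✗
4: p is T, []~<>~p is F. ✓
5: p is F, []~<>~p is F. ✗
6: p is F, []~<>~p is F. ✗
7: p is F, []~<>~p is T. ✓
8: p is F, []~<>~p is F. ✗
Satisfying worlds: {1, 4, 7}.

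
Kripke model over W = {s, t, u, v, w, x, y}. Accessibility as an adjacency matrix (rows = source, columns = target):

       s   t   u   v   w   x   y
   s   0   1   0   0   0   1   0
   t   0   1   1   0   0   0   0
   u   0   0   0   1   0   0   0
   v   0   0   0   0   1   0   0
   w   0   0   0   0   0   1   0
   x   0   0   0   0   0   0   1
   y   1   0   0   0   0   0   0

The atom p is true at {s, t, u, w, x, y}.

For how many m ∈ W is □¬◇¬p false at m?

s: successors {t, x}; ¬◇¬p there: t:T, x:T. ✓
t: successors {t, u}; ¬◇¬p there: t:T, u:F. ✗
u: successors {v}; ¬◇¬p there: v:T. ✓
v: successors {w}; ¬◇¬p there: w:T. ✓
w: successors {x}; ¬◇¬p there: x:T. ✓
x: successors {y}; ¬◇¬p there: y:T. ✓
y: successors {s}; ¬◇¬p there: s:T. ✓
Satisfying worlds: {s, u, v, w, x, y}.
So □¬◇¬p fails at the other 1 world.

1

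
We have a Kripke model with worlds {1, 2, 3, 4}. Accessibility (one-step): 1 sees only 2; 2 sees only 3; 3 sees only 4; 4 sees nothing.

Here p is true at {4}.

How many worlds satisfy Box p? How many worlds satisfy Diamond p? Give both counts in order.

For Box p:
1: successors {2}; p there: 2:F. ✗
2: successors {3}; p there: 3:F. ✗
3: successors {4}; p there: 4:T. ✓
4: no successors, so Box p holds vacuously. ✓
— 2 worlds.
For Diamond p:
1: successors {2}; p there: 2:F. ✗
2: successors {3}; p there: 3:F. ✗
3: successors {4}; p there: 4:T. ✓
4: no successors, so Diamond p fails. ✗
— 1 world.

2 and 1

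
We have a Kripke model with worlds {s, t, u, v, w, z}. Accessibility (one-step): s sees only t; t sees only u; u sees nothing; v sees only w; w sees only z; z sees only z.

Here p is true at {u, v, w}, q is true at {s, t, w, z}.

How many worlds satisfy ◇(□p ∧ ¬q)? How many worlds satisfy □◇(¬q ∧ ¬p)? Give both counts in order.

For ◇(□p ∧ ¬q):
s: successors {t}; □p ∧ ¬q there: t:F. ✗
t: successors {u}; □p ∧ ¬q there: u:T. ✓
u: no successors, so ◇(□p ∧ ¬q) fails. ✗
v: successors {w}; □p ∧ ¬q there: w:F. ✗
w: successors {z}; □p ∧ ¬q there: z:F. ✗
z: successors {z}; □p ∧ ¬q there: z:F. ✗
— 1 world.
For □◇(¬q ∧ ¬p):
s: successors {t}; ◇(¬q ∧ ¬p) there: t:F. ✗
t: successors {u}; ◇(¬q ∧ ¬p) there: u:F. ✗
u: no successors, so □◇(¬q ∧ ¬p) holds vacuously. ✓
v: successors {w}; ◇(¬q ∧ ¬p) there: w:F. ✗
w: successors {z}; ◇(¬q ∧ ¬p) there: z:F. ✗
z: successors {z}; ◇(¬q ∧ ¬p) there: z:F. ✗
— 1 world.

1 and 1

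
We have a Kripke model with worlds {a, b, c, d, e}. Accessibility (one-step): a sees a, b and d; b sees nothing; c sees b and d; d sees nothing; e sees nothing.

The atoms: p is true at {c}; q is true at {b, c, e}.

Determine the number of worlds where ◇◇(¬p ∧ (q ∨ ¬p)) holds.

a: successors {a, b, d}; ◇(¬p ∧ (q ∨ ¬p)) there: a:T, b:F, d:F. ✓
b: no successors, so ◇◇(¬p ∧ (q ∨ ¬p)) fails. ✗
c: successors {b, d}; ◇(¬p ∧ (q ∨ ¬p)) there: b:F, d:F. ✗
d: no successors, so ◇◇(¬p ∧ (q ∨ ¬p)) fails. ✗
e: no successors, so ◇◇(¬p ∧ (q ∨ ¬p)) fails. ✗
Satisfying worlds: {a}.

1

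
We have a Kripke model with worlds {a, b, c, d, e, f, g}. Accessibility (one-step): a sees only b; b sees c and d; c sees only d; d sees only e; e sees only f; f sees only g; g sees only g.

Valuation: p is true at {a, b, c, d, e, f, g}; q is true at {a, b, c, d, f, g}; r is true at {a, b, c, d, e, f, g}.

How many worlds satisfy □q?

6

a: successors {b}; q there: b:T. ✓
b: successors {c, d}; q there: c:T, d:T. ✓
c: successors {d}; q there: d:T. ✓
d: successors {e}; q there: e:F. ✗
e: successors {f}; q there: f:T. ✓
f: successors {g}; q there: g:T. ✓
g: successors {g}; q there: g:T. ✓
Satisfying worlds: {a, b, c, e, f, g}.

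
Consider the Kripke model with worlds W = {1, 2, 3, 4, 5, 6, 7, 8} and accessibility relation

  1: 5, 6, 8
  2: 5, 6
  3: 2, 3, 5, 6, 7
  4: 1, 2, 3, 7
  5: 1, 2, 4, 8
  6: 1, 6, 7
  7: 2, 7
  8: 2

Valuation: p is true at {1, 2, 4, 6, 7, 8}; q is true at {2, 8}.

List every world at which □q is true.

{8}

1: successors {5, 6, 8}; q there: 5:F, 6:F, 8:T. ✗
2: successors {5, 6}; q there: 5:F, 6:F. ✗
3: successors {2, 3, 5, 6, 7}; q there: 2:T, 3:F, 5:F, 6:F, 7:F. ✗
4: successors {1, 2, 3, 7}; q there: 1:F, 2:T, 3:F, 7:F. ✗
5: successors {1, 2, 4, 8}; q there: 1:F, 2:T, 4:F, 8:T. ✗
6: successors {1, 6, 7}; q there: 1:F, 6:F, 7:F. ✗
7: successors {2, 7}; q there: 2:T, 7:F. ✗
8: successors {2}; q there: 2:T. ✓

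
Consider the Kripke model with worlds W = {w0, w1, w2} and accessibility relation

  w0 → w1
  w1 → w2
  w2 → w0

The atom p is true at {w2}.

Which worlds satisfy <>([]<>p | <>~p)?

w0: successors {w1}; []<>p | <>~p there: w1:F. ✗
w1: successors {w2}; []<>p | <>~p there: w2:T. ✓
w2: successors {w0}; []<>p | <>~p there: w0:T. ✓

{w1, w2}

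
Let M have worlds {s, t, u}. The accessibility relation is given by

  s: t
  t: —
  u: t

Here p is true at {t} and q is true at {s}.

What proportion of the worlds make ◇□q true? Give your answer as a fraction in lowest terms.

s: successors {t}; □q there: t:T. ✓
t: no successors, so ◇□q fails. ✗
u: successors {t}; □q there: t:T. ✓
That's 2 of 3 worlds, so 2/3.

2/3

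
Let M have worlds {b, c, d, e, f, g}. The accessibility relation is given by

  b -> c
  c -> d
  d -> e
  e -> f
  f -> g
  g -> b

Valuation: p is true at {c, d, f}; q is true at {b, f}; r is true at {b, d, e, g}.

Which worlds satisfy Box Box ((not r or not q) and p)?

b: successors {c}; Box ((not r or not q) and p) there: c:T. ✓
c: successors {d}; Box ((not r or not q) and p) there: d:F. ✗
d: successors {e}; Box ((not r or not q) and p) there: e:T. ✓
e: successors {f}; Box ((not r or not q) and p) there: f:F. ✗
f: successors {g}; Box ((not r or not q) and p) there: g:F. ✗
g: successors {b}; Box ((not r or not q) and p) there: b:T. ✓

{b, d, g}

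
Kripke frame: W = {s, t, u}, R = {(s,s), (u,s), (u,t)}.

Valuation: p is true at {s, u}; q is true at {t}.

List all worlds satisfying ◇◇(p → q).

s: successors {s}; ◇(p → q) there: s:F. ✗
t: no successors, so ◇◇(p → q) fails. ✗
u: successors {s, t}; ◇(p → q) there: s:F, t:F. ✗

∅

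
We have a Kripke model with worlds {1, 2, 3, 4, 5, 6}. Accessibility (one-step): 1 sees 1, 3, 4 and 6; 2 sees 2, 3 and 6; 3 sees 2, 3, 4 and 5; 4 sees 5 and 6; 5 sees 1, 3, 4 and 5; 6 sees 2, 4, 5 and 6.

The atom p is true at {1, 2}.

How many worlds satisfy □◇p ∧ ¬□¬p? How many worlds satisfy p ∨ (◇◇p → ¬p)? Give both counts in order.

1 and 6

For □◇p ∧ ¬□¬p:
1: □◇p is F, ¬□¬p is T. ✗
2: □◇p is T, ¬□¬p is T. ✓
3: □◇p is F, ¬□¬p is T. ✗
4: □◇p is T, ¬□¬p is F. ✗
5: □◇p is F, ¬□¬p is T. ✗
6: □◇p is F, ¬□¬p is T. ✗
— 1 world.
For p ∨ (◇◇p → ¬p):
1: p is T, ◇◇p → ¬p is F. ✓
2: p is T, ◇◇p → ¬p is F. ✓
3: p is F, ◇◇p → ¬p is T. ✓
4: p is F, ◇◇p → ¬p is T. ✓
5: p is F, ◇◇p → ¬p is T. ✓
6: p is F, ◇◇p → ¬p is T. ✓
— 6 worlds.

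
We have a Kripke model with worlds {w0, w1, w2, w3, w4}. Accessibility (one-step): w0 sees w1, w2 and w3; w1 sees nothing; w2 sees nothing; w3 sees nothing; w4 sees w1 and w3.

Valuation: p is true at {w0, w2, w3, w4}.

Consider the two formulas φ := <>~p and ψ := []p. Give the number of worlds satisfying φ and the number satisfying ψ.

For <>~p:
w0: successors {w1, w2, w3}; ~p there: w1:T, w2:F, w3:F. ✓
w1: no successors, so <>~p fails. ✗
w2: no successors, so <>~p fails. ✗
w3: no successors, so <>~p fails. ✗
w4: successors {w1, w3}; ~p there: w1:T, w3:F. ✓
— 2 worlds.
For []p:
w0: successors {w1, w2, w3}; p there: w1:F, w2:T, w3:T. ✗
w1: no successors, so []p holds vacuously. ✓
w2: no successors, so []p holds vacuously. ✓
w3: no successors, so []p holds vacuously. ✓
w4: successors {w1, w3}; p there: w1:F, w3:T. ✗
— 3 worlds.

2 and 3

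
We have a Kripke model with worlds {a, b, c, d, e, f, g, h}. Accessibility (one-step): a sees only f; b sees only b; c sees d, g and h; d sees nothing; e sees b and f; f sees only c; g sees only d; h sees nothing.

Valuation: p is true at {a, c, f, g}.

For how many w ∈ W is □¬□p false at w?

a: successors {f}; ¬□p there: f:F. ✗
b: successors {b}; ¬□p there: b:T. ✓
c: successors {d, g, h}; ¬□p there: d:F, g:T, h:F. ✗
d: no successors, so □¬□p holds vacuously. ✓
e: successors {b, f}; ¬□p there: b:T, f:F. ✗
f: successors {c}; ¬□p there: c:T. ✓
g: successors {d}; ¬□p there: d:F. ✗
h: no successors, so □¬□p holds vacuously. ✓
Satisfying worlds: {b, d, f, h}.
So □¬□p fails at the other 4 worlds.

4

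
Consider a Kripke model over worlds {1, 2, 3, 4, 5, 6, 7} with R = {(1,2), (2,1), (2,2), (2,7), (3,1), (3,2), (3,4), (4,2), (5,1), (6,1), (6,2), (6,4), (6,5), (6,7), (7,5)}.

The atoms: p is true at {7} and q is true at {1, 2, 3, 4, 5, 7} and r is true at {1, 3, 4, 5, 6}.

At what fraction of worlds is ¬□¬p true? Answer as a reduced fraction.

2/7

1: □¬p is T. ✗
2: □¬p is F. ✓
3: □¬p is T. ✗
4: □¬p is T. ✗
5: □¬p is T. ✗
6: □¬p is F. ✓
7: □¬p is T. ✗
That's 2 of 7 worlds, so 2/7.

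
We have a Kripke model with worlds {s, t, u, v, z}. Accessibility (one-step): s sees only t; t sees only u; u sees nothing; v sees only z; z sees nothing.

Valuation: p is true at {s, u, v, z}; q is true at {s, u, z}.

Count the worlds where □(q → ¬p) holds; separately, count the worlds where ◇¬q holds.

3 and 1

For □(q → ¬p):
s: successors {t}; q → ¬p there: t:T. ✓
t: successors {u}; q → ¬p there: u:F. ✗
u: no successors, so □(q → ¬p) holds vacuously. ✓
v: successors {z}; q → ¬p there: z:F. ✗
z: no successors, so □(q → ¬p) holds vacuously. ✓
— 3 worlds.
For ◇¬q:
s: successors {t}; ¬q there: t:T. ✓
t: successors {u}; ¬q there: u:F. ✗
u: no successors, so ◇¬q fails. ✗
v: successors {z}; ¬q there: z:F. ✗
z: no successors, so ◇¬q fails. ✗
— 1 world.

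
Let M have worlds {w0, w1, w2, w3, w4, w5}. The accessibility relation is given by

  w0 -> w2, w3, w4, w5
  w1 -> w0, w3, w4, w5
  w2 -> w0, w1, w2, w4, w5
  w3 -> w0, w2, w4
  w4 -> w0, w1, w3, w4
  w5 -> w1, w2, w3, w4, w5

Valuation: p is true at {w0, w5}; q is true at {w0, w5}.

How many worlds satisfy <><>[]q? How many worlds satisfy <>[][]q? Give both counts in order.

0 and 0

For <><>[]q:
w0: successors {w2, w3, w4, w5}; <>[]q there: w2:F, w3:F, w4:F, w5:F. ✗
w1: successors {w0, w3, w4, w5}; <>[]q there: w0:F, w3:F, w4:F, w5:F. ✗
w2: successors {w0, w1, w2, w4, w5}; <>[]q there: w0:F, w1:F, w2:F, w4:F, w5:F. ✗
w3: successors {w0, w2, w4}; <>[]q there: w0:F, w2:F, w4:F. ✗
w4: successors {w0, w1, w3, w4}; <>[]q there: w0:F, w1:F, w3:F, w4:F. ✗
w5: successors {w1, w2, w3, w4, w5}; <>[]q there: w1:F, w2:F, w3:F, w4:F, w5:F. ✗
— 0 worlds.
For <>[][]q:
w0: successors {w2, w3, w4, w5}; [][]q there: w2:F, w3:F, w4:F, w5:F. ✗
w1: successors {w0, w3, w4, w5}; [][]q there: w0:F, w3:F, w4:F, w5:F. ✗
w2: successors {w0, w1, w2, w4, w5}; [][]q there: w0:F, w1:F, w2:F, w4:F, w5:F. ✗
w3: successors {w0, w2, w4}; [][]q there: w0:F, w2:F, w4:F. ✗
w4: successors {w0, w1, w3, w4}; [][]q there: w0:F, w1:F, w3:F, w4:F. ✗
w5: successors {w1, w2, w3, w4, w5}; [][]q there: w1:F, w2:F, w3:F, w4:F, w5:F. ✗
— 0 worlds.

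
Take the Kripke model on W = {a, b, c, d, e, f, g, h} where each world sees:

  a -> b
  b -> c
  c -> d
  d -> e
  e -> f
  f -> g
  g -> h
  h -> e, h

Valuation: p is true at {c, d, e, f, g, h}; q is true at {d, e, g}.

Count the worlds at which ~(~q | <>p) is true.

0

a: ~q | <>p is T. ✗
b: ~q | <>p is T. ✗
c: ~q | <>p is T. ✗
d: ~q | <>p is T. ✗
e: ~q | <>p is T. ✗
f: ~q | <>p is T. ✗
g: ~q | <>p is T. ✗
h: ~q | <>p is T. ✗
Satisfying worlds: ∅.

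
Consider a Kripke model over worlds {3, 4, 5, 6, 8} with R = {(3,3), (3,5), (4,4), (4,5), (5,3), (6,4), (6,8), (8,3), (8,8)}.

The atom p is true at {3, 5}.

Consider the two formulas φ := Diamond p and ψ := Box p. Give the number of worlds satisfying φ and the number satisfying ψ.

4 and 2

For Diamond p:
3: successors {3, 5}; p there: 3:T, 5:T. ✓
4: successors {4, 5}; p there: 4:F, 5:T. ✓
5: successors {3}; p there: 3:T. ✓
6: successors {4, 8}; p there: 4:F, 8:F. ✗
8: successors {3, 8}; p there: 3:T, 8:F. ✓
— 4 worlds.
For Box p:
3: successors {3, 5}; p there: 3:T, 5:T. ✓
4: successors {4, 5}; p there: 4:F, 5:T. ✗
5: successors {3}; p there: 3:T. ✓
6: successors {4, 8}; p there: 4:F, 8:F. ✗
8: successors {3, 8}; p there: 3:T, 8:F. ✗
— 2 worlds.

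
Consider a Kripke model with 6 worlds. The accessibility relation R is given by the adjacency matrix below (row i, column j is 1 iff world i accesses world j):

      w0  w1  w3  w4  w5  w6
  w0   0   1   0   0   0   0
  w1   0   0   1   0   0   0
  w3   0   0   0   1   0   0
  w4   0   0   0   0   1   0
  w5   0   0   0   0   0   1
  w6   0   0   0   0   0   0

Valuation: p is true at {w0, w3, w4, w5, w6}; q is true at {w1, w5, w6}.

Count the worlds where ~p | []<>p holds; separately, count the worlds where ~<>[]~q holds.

5 and 3

For ~p | []<>p:
w0: ~p is F, []<>p is T. ✓
w1: ~p is T, []<>p is T. ✓
w3: ~p is F, []<>p is T. ✓
w4: ~p is F, []<>p is T. ✓
w5: ~p is F, []<>p is F. ✗
w6: ~p is F, []<>p is T. ✓
— 5 worlds.
For ~<>[]~q:
w0: <>[]~q is T. ✗
w1: <>[]~q is T. ✗
w3: <>[]~q is F. ✓
w4: <>[]~q is F. ✓
w5: <>[]~q is T. ✗
w6: <>[]~q is F. ✓
— 3 worlds.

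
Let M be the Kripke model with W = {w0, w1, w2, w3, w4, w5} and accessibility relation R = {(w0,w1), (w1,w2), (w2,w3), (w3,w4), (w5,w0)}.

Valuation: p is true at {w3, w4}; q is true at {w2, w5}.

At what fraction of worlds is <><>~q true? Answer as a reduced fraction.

w0: successors {w1}; <>~q there: w1:F. ✗
w1: successors {w2}; <>~q there: w2:T. ✓
w2: successors {w3}; <>~q there: w3:T. ✓
w3: successors {w4}; <>~q there: w4:F. ✗
w4: no successors, so <><>~q fails. ✗
w5: successors {w0}; <>~q there: w0:T. ✓
That's 3 of 6 worlds, so 3/6 = 1/2.

1/2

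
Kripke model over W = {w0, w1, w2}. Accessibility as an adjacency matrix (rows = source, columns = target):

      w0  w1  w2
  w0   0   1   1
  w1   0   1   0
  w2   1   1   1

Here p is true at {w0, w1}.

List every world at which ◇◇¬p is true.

{w0, w2}

w0: successors {w1, w2}; ◇¬p there: w1:F, w2:T. ✓
w1: successors {w1}; ◇¬p there: w1:F. ✗
w2: successors {w0, w1, w2}; ◇¬p there: w0:T, w1:F, w2:T. ✓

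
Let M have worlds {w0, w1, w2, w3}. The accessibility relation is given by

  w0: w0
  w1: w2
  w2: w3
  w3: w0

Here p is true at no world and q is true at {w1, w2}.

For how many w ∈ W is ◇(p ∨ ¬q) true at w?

3

w0: successors {w0}; p ∨ ¬q there: w0:T. ✓
w1: successors {w2}; p ∨ ¬q there: w2:F. ✗
w2: successors {w3}; p ∨ ¬q there: w3:T. ✓
w3: successors {w0}; p ∨ ¬q there: w0:T. ✓
Satisfying worlds: {w0, w2, w3}.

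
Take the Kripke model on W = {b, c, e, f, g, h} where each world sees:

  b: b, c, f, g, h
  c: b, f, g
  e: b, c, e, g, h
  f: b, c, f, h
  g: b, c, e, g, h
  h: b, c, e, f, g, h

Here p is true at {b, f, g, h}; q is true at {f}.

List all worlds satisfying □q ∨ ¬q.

{b, c, e, g, h}

b: □q is F, ¬q is T. ✓
c: □q is F, ¬q is T. ✓
e: □q is F, ¬q is T. ✓
f: □q is F, ¬q is F. ✗
g: □q is F, ¬q is T. ✓
h: □q is F, ¬q is T. ✓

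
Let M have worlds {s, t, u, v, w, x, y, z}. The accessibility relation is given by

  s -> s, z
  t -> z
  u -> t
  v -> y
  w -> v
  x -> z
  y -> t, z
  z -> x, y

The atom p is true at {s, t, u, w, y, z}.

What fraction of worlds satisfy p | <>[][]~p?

3/4

s: p is T, <>[][]~p is F. ✓
t: p is T, <>[][]~p is F. ✓
u: p is T, <>[][]~p is F. ✓
v: p is F, <>[][]~p is F. ✗
w: p is T, <>[][]~p is F. ✓
x: p is F, <>[][]~p is F. ✗
y: p is T, <>[][]~p is F. ✓
z: p is T, <>[][]~p is F. ✓
That's 6 of 8 worlds, so 6/8 = 3/4.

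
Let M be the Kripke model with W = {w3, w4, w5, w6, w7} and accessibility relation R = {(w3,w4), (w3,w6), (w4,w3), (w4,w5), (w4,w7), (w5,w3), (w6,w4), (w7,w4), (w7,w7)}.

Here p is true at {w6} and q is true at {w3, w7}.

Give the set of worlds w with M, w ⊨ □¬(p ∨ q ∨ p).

{w6}

w3: successors {w4, w6}; ¬(p ∨ q ∨ p) there: w4:T, w6:F. ✗
w4: successors {w3, w5, w7}; ¬(p ∨ q ∨ p) there: w3:F, w5:T, w7:F. ✗
w5: successors {w3}; ¬(p ∨ q ∨ p) there: w3:F. ✗
w6: successors {w4}; ¬(p ∨ q ∨ p) there: w4:T. ✓
w7: successors {w4, w7}; ¬(p ∨ q ∨ p) there: w4:T, w7:F. ✗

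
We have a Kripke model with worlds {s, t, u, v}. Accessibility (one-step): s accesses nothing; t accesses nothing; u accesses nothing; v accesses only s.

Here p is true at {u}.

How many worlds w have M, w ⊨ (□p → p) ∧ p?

1

s: □p → p is F, p is F. ✗
t: □p → p is F, p is F. ✗
u: □p → p is T, p is T. ✓
v: □p → p is T, p is F. ✗
Satisfying worlds: {u}.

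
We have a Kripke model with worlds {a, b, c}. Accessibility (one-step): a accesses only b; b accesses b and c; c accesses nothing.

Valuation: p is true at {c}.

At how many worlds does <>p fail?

2

a: successors {b}; p there: b:F. ✗
b: successors {b, c}; p there: b:F, c:T. ✓
c: no successors, so <>p fails. ✗
Satisfying worlds: {b}.
So <>p fails at the other 2 worlds.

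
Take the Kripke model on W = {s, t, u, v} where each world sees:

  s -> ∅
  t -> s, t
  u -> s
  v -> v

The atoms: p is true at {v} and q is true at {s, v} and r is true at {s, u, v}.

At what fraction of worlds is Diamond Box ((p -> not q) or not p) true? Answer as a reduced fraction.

s: no successors, so Diamond Box ((p -> not q) or not p) fails. ✗
t: successors {s, t}; Box ((p -> not q) or not p) there: s:T, t:T. ✓
u: successors {s}; Box ((p -> not q) or not p) there: s:T. ✓
v: successors {v}; Box ((p -> not q) or not p) there: v:F. ✗
That's 2 of 4 worlds, so 2/4 = 1/2.

1/2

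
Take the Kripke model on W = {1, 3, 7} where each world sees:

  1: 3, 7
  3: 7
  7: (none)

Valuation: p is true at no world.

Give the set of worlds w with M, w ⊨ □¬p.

{1, 3, 7}

1: successors {3, 7}; ¬p there: 3:T, 7:T. ✓
3: successors {7}; ¬p there: 7:T. ✓
7: no successors, so □¬p holds vacuously. ✓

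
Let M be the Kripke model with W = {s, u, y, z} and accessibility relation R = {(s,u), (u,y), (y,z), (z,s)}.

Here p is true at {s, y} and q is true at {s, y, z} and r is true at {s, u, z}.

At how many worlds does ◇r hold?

3

s: successors {u}; r there: u:T. ✓
u: successors {y}; r there: y:F. ✗
y: successors {z}; r there: z:T. ✓
z: successors {s}; r there: s:T. ✓
Satisfying worlds: {s, y, z}.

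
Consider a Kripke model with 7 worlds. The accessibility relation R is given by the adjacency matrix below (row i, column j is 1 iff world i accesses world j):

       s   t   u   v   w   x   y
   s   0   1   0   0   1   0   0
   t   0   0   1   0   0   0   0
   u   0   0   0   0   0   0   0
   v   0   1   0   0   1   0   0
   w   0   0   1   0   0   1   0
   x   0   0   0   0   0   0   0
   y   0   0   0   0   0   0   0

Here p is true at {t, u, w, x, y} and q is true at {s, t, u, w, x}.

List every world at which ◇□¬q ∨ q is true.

s: ◇□¬q is F, q is T. ✓
t: ◇□¬q is T, q is T. ✓
u: ◇□¬q is F, q is T. ✓
v: ◇□¬q is F, q is F. ✗
w: ◇□¬q is T, q is T. ✓
x: ◇□¬q is F, q is T. ✓
y: ◇□¬q is F, q is F. ✗

{s, t, u, w, x}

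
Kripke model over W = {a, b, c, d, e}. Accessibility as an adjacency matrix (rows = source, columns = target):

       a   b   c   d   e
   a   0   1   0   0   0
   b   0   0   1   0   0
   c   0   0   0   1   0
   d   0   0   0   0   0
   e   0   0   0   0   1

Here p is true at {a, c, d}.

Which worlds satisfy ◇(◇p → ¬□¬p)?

a: successors {b}; ◇p → ¬□¬p there: b:T. ✓
b: successors {c}; ◇p → ¬□¬p there: c:T. ✓
c: successors {d}; ◇p → ¬□¬p there: d:T. ✓
d: no successors, so ◇(◇p → ¬□¬p) fails. ✗
e: successors {e}; ◇p → ¬□¬p there: e:T. ✓

{a, b, c, e}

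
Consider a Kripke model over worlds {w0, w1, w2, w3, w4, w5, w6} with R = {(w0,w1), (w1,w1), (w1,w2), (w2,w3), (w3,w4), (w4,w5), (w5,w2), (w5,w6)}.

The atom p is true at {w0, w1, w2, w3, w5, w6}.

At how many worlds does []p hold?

w0: successors {w1}; p there: w1:T. ✓
w1: successors {w1, w2}; p there: w1:T, w2:T. ✓
w2: successors {w3}; p there: w3:T. ✓
w3: successors {w4}; p there: w4:F. ✗
w4: successors {w5}; p there: w5:T. ✓
w5: successors {w2, w6}; p there: w2:T, w6:T. ✓
w6: no successors, so []p holds vacuously. ✓
Satisfying worlds: {w0, w1, w2, w4, w5, w6}.

6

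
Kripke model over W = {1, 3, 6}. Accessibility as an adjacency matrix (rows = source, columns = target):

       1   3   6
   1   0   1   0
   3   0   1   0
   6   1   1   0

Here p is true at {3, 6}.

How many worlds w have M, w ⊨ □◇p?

1: successors {3}; ◇p there: 3:T. ✓
3: successors {3}; ◇p there: 3:T. ✓
6: successors {1, 3}; ◇p there: 1:T, 3:T. ✓
Satisfying worlds: {1, 3, 6}.

3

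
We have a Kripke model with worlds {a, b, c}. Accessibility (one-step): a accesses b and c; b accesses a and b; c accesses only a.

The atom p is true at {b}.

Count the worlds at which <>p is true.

2

a: successors {b, c}; p there: b:T, c:F. ✓
b: successors {a, b}; p there: a:F, b:T. ✓
c: successors {a}; p there: a:F. ✗
Satisfying worlds: {a, b}.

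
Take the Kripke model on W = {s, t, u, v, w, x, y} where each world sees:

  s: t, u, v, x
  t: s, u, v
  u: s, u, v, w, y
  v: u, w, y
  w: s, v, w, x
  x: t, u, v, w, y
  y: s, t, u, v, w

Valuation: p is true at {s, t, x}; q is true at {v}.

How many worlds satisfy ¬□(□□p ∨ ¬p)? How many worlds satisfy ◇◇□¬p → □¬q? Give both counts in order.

6 and 1

For ¬□(□□p ∨ ¬p):
s: □(□□p ∨ ¬p) is F. ✓
t: □(□□p ∨ ¬p) is F. ✓
u: □(□□p ∨ ¬p) is F. ✓
v: □(□□p ∨ ¬p) is T. ✗
w: □(□□p ∨ ¬p) is F. ✓
x: □(□□p ∨ ¬p) is F. ✓
y: □(□□p ∨ ¬p) is F. ✓
— 6 worlds.
For ◇◇□¬p → □¬q:
s: ◇◇□¬p is T, □¬q is F. ✗
t: ◇◇□¬p is T, □¬q is F. ✗
u: ◇◇□¬p is T, □¬q is F. ✗
v: ◇◇□¬p is T, □¬q is T. ✓
w: ◇◇□¬p is T, □¬q is F. ✗
x: ◇◇□¬p is T, □¬q is F. ✗
y: ◇◇□¬p is T, □¬q is F. ✗
— 1 world.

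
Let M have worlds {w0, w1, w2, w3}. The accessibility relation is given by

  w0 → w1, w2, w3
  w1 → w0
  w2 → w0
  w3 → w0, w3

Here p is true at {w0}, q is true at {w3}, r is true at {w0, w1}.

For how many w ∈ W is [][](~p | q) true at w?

w0: successors {w1, w2, w3}; [](~p | q) there: w1:F, w2:F, w3:F. ✗
w1: successors {w0}; [](~p | q) there: w0:T. ✓
w2: successors {w0}; [](~p | q) there: w0:T. ✓
w3: successors {w0, w3}; [](~p | q) there: w0:T, w3:F. ✗
Satisfying worlds: {w1, w2}.

2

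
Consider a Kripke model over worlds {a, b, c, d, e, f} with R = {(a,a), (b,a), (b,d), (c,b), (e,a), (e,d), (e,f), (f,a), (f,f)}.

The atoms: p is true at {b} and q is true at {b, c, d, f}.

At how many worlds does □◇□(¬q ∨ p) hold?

a: successors {a}; ◇□(¬q ∨ p) there: a:T. ✓
b: successors {a, d}; ◇□(¬q ∨ p) there: a:T, d:F. ✗
c: successors {b}; ◇□(¬q ∨ p) there: b:T. ✓
d: no successors, so □◇□(¬q ∨ p) holds vacuously. ✓
e: successors {a, d, f}; ◇□(¬q ∨ p) there: a:T, d:F, f:T. ✗
f: successors {a, f}; ◇□(¬q ∨ p) there: a:T, f:T. ✓
Satisfying worlds: {a, c, d, f}.

4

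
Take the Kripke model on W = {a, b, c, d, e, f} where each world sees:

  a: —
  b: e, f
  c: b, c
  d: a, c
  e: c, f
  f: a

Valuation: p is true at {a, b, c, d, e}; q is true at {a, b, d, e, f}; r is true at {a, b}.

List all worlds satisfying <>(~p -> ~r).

{b, c, d, e, f}

a: no successors, so <>(~p -> ~r) fails. ✗
b: successors {e, f}; ~p -> ~r there: e:T, f:T. ✓
c: successors {b, c}; ~p -> ~r there: b:T, c:T. ✓
d: successors {a, c}; ~p -> ~r there: a:T, c:T. ✓
e: successors {c, f}; ~p -> ~r there: c:T, f:T. ✓
f: successors {a}; ~p -> ~r there: a:T. ✓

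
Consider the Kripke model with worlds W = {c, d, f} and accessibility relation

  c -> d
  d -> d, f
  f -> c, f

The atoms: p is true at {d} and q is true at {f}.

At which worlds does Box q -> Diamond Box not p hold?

{c, d, f}

c: Box q is F, Diamond Box not p is F. ✓
d: Box q is F, Diamond Box not p is T. ✓
f: Box q is F, Diamond Box not p is T. ✓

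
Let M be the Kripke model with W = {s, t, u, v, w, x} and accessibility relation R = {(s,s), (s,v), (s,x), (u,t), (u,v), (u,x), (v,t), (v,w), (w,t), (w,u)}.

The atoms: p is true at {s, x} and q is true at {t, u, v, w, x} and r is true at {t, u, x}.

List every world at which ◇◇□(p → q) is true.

s: successors {s, v, x}; ◇□(p → q) there: s:T, v:T, x:F. ✓
t: no successors, so ◇◇□(p → q) fails. ✗
u: successors {t, v, x}; ◇□(p → q) there: t:F, v:T, x:F. ✓
v: successors {t, w}; ◇□(p → q) there: t:F, w:T. ✓
w: successors {t, u}; ◇□(p → q) there: t:F, u:T. ✓
x: no successors, so ◇◇□(p → q) fails. ✗

{s, u, v, w}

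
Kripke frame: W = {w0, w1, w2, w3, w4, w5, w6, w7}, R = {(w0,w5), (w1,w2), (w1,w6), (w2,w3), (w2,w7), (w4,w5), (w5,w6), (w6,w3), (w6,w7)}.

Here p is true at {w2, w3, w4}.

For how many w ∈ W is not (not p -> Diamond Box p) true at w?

w0: not p -> Diamond Box p is F. ✓
w1: not p -> Diamond Box p is F. ✓
w2: not p -> Diamond Box p is T. ✗
w3: not p -> Diamond Box p is T. ✗
w4: not p -> Diamond Box p is T. ✗
w5: not p -> Diamond Box p is F. ✓
w6: not p -> Diamond Box p is T. ✗
w7: not p -> Diamond Box p is F. ✓
Satisfying worlds: {w0, w1, w5, w7}.

4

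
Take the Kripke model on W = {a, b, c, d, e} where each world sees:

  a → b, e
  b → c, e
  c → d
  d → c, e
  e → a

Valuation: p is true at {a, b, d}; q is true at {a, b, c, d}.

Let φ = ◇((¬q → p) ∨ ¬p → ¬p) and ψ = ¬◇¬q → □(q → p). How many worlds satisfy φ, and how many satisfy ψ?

For ◇((¬q → p) ∨ ¬p → ¬p):
a: successors {b, e}; (¬q → p) ∨ ¬p → ¬p there: b:F, e:T. ✓
b: successors {c, e}; (¬q → p) ∨ ¬p → ¬p there: c:T, e:T. ✓
c: successors {d}; (¬q → p) ∨ ¬p → ¬p there: d:F. ✗
d: successors {c, e}; (¬q → p) ∨ ¬p → ¬p there: c:T, e:T. ✓
e: successors {a}; (¬q → p) ∨ ¬p → ¬p there: a:F. ✗
— 3 worlds.
For ¬◇¬q → □(q → p):
a: ¬◇¬q is F, □(q → p) is T. ✓
b: ¬◇¬q is F, □(q → p) is F. ✓
c: ¬◇¬q is T, □(q → p) is T. ✓
d: ¬◇¬q is F, □(q → p) is F. ✓
e: ¬◇¬q is T, □(q → p) is T. ✓
— 5 worlds.

3 and 5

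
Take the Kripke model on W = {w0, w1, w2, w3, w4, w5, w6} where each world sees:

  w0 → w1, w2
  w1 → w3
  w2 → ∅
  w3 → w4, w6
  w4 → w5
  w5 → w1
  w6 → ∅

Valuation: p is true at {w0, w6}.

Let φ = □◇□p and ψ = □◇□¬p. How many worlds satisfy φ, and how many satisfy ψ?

For □◇□p:
w0: successors {w1, w2}; ◇□p there: w1:F, w2:F. ✗
w1: successors {w3}; ◇□p there: w3:T. ✓
w2: no successors, so □◇□p holds vacuously. ✓
w3: successors {w4, w6}; ◇□p there: w4:F, w6:F. ✗
w4: successors {w5}; ◇□p there: w5:F. ✗
w5: successors {w1}; ◇□p there: w1:F. ✗
w6: no successors, so □◇□p holds vacuously. ✓
— 3 worlds.
For □◇□¬p:
w0: successors {w1, w2}; ◇□¬p there: w1:F, w2:F. ✗
w1: successors {w3}; ◇□¬p there: w3:T. ✓
w2: no successors, so □◇□¬p holds vacuously. ✓
w3: successors {w4, w6}; ◇□¬p there: w4:T, w6:F. ✗
w4: successors {w5}; ◇□¬p there: w5:T. ✓
w5: successors {w1}; ◇□¬p there: w1:F. ✗
w6: no successors, so □◇□¬p holds vacuously. ✓
— 4 worlds.

3 and 4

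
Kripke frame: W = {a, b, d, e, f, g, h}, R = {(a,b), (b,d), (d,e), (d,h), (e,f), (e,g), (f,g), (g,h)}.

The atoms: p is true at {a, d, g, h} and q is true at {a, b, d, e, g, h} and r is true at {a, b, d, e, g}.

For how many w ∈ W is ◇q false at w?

a: successors {b}; q there: b:T. ✓
b: successors {d}; q there: d:T. ✓
d: successors {e, h}; q there: e:T, h:T. ✓
e: successors {f, g}; q there: f:F, g:T. ✓
f: successors {g}; q there: g:T. ✓
g: successors {h}; q there: h:T. ✓
h: no successors, so ◇q fails. ✗
Satisfying worlds: {a, b, d, e, f, g}.
So ◇q fails at the other 1 world.

1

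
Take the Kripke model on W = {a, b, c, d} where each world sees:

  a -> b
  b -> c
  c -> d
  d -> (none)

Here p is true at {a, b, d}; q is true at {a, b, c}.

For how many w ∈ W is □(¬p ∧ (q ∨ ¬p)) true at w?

a: successors {b}; ¬p ∧ (q ∨ ¬p) there: b:F. ✗
b: successors {c}; ¬p ∧ (q ∨ ¬p) there: c:T. ✓
c: successors {d}; ¬p ∧ (q ∨ ¬p) there: d:F. ✗
d: no successors, so □(¬p ∧ (q ∨ ¬p)) holds vacuously. ✓
Satisfying worlds: {b, d}.

2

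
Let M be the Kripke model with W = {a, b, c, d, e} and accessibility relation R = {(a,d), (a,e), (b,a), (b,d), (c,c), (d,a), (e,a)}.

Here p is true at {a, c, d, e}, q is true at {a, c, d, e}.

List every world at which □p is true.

{a, b, c, d, e}

a: successors {d, e}; p there: d:T, e:T. ✓
b: successors {a, d}; p there: a:T, d:T. ✓
c: successors {c}; p there: c:T. ✓
d: successors {a}; p there: a:T. ✓
e: successors {a}; p there: a:T. ✓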